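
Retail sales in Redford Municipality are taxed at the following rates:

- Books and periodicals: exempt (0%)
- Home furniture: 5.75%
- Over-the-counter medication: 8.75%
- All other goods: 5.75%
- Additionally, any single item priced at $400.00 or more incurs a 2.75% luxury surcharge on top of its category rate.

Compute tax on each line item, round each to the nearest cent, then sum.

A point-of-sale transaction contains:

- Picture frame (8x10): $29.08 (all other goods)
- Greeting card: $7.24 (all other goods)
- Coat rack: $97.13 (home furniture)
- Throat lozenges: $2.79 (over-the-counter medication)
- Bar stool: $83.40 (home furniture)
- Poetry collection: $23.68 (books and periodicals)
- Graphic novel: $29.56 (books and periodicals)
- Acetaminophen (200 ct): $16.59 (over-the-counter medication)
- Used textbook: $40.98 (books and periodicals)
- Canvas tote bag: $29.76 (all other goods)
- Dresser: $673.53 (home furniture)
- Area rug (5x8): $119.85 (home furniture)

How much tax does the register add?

Picture frame (8x10) $29.08: all other goods → 5.75% → $1.67
Greeting card $7.24: all other goods → 5.75% → $0.42
Coat rack $97.13: home furniture → 5.75% → $5.58
Throat lozenges $2.79: over-the-counter medication → 8.75% → $0.24
Bar stool $83.40: home furniture → 5.75% → $4.80
Poetry collection $23.68: books and periodicals → 0% → $0.00
Graphic novel $29.56: books and periodicals → 0% → $0.00
Acetaminophen (200 ct) $16.59: over-the-counter medication → 8.75% → $1.45
Used textbook $40.98: books and periodicals → 0% → $0.00
Canvas tote bag $29.76: all other goods → 5.75% → $1.71
Dresser $673.53: home furniture → 5.75% + 2.75% surcharge = 8.5% → $57.25
Area rug (5x8) $119.85: home furniture → 5.75% → $6.89
Total tax = $1.67 + $0.42 + $5.58 + $0.24 + $4.80 + $1.45 + $1.71 + $57.25 + $6.89 = $80.01

$80.01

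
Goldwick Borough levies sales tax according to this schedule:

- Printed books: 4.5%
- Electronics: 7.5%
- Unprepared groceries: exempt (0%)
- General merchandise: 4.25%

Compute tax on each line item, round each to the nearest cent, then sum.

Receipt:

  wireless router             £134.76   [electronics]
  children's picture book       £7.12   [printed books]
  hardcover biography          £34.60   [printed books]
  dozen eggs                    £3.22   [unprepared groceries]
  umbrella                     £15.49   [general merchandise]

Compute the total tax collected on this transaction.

£12.65

Wireless router £134.76: electronics → 7.5% → £10.11
Children's picture book £7.12: printed books → 4.5% → £0.32
Hardcover biography £34.60: printed books → 4.5% → £1.56
Dozen eggs £3.22: unprepared groceries → 0% → £0.00
Umbrella £15.49: general merchandise → 4.25% → £0.66
Total tax = £10.11 + £0.32 + £1.56 + £0.66 = £12.65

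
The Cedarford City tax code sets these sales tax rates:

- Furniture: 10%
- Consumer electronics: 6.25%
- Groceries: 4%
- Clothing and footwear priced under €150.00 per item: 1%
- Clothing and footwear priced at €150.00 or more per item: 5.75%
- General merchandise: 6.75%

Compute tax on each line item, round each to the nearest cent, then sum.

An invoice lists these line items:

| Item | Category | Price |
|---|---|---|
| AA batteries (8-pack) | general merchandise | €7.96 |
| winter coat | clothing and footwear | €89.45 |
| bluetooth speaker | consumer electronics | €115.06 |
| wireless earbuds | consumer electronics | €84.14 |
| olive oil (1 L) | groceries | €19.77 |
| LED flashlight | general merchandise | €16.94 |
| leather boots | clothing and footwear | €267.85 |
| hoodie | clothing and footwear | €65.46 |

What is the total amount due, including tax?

€698.49

AA batteries (8-pack) €7.96: general merchandise → 6.75% → €0.54
Winter coat €89.45: clothing and footwear, under €150.00 → 1% → €0.89
Bluetooth speaker €115.06: consumer electronics → 6.25% → €7.19
Wireless earbuds €84.14: consumer electronics → 6.25% → €5.26
Olive oil (1 L) €19.77: groceries → 4% → €0.79
LED flashlight €16.94: general merchandise → 6.75% → €1.14
Leather boots €267.85: clothing and footwear, €150.00 or more → 5.75% → €15.40
Hoodie €65.46: clothing and footwear, under €150.00 → 1% → €0.65
Subtotal = €666.63; tax = €31.86; total due = €698.49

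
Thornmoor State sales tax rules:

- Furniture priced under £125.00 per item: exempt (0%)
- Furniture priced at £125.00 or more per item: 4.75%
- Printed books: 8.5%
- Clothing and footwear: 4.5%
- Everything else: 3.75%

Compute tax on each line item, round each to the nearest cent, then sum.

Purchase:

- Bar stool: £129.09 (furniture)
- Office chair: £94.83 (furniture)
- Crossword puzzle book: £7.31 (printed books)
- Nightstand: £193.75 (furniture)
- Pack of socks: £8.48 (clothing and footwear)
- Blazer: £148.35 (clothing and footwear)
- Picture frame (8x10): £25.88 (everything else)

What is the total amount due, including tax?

£631.67

Bar stool £129.09: furniture, £125.00 or more → 4.75% → £6.13
Office chair £94.83: furniture, under £125.00 → 0% → £0.00
Crossword puzzle book £7.31: printed books → 8.5% → £0.62
Nightstand £193.75: furniture, £125.00 or more → 4.75% → £9.20
Pack of socks £8.48: clothing and footwear → 4.5% → £0.38
Blazer £148.35: clothing and footwear → 4.5% → £6.68
Picture frame (8x10) £25.88: everything else → 3.75% → £0.97
Subtotal = £607.69; tax = £23.98; total due = £631.67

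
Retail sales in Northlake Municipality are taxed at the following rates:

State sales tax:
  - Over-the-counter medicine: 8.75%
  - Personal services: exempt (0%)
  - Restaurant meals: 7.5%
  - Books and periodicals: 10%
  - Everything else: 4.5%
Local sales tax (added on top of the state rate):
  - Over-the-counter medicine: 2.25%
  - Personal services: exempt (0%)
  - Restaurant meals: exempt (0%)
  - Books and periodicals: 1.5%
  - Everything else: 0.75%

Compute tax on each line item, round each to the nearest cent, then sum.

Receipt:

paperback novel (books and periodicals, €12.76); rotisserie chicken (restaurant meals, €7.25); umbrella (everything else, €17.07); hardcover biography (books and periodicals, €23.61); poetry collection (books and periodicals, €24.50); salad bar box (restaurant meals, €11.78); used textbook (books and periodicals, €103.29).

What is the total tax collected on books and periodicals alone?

Paperback novel €12.76: books and periodicals → 10% + 1.5% local = 11.5% → €1.47
Hardcover biography €23.61: books and periodicals → 10% + 1.5% local = 11.5% → €2.72
Poetry collection €24.50: books and periodicals → 10% + 1.5% local = 11.5% → €2.82
Used textbook €103.29: books and periodicals → 10% + 1.5% local = 11.5% → €11.88
Tax on books and periodicals = €1.47 + €2.72 + €2.82 + €11.88 = €18.89

€18.89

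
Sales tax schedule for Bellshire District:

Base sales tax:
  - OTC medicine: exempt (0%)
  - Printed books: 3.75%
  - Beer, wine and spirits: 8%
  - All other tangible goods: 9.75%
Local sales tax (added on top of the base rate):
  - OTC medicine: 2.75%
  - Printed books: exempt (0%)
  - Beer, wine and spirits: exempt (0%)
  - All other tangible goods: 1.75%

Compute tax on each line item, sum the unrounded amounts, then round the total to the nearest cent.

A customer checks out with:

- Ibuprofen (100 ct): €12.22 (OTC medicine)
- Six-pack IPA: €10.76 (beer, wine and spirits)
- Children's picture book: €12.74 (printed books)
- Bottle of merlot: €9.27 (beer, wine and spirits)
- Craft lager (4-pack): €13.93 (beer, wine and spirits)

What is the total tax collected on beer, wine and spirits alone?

€2.72

Six-pack IPA €10.76: beer, wine and spirits → 8% + 0% local = 8% → €0.8608
Bottle of merlot €9.27: beer, wine and spirits → 8% + 0% local = 8% → €0.7416
Craft lager (4-pack) €13.93: beer, wine and spirits → 8% + 0% local = 8% → €1.1144
Tax on beer, wine and spirits: unrounded sum = €2.7168 → €2.72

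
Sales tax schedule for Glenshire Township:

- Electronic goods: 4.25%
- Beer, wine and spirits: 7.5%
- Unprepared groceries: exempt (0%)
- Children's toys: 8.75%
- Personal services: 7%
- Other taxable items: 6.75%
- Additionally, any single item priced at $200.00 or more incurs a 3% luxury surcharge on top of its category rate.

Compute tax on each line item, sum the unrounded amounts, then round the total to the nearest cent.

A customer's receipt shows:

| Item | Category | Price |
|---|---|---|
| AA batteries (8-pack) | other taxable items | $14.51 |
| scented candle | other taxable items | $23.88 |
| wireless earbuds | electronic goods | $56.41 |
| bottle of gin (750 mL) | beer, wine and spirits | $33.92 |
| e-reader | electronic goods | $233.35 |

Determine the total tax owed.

$24.45

AA batteries (8-pack) $14.51: other taxable items → 6.75% → $0.979425
Scented candle $23.88: other taxable items → 6.75% → $1.6119
Wireless earbuds $56.41: electronic goods → 4.25% → $2.397425
Bottle of gin (750 mL) $33.92: beer, wine and spirits → 7.5% → $2.544
E-reader $233.35: electronic goods → 4.25% + 3% surcharge = 7.25% → $16.917875
Unrounded tax sum = $24.450625 → $24.45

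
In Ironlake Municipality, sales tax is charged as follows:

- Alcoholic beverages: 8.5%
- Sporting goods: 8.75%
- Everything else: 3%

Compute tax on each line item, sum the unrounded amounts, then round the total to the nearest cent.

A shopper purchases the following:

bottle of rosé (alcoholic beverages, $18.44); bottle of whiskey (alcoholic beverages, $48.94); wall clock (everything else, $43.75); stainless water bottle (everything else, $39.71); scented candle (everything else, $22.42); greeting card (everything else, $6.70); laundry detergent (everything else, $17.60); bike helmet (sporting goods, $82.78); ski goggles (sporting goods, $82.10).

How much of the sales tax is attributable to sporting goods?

Bike helmet $82.78: sporting goods → 8.75% → $7.24325
Ski goggles $82.10: sporting goods → 8.75% → $7.18375
Tax on sporting goods: unrounded sum = $14.427 → $14.43

$14.43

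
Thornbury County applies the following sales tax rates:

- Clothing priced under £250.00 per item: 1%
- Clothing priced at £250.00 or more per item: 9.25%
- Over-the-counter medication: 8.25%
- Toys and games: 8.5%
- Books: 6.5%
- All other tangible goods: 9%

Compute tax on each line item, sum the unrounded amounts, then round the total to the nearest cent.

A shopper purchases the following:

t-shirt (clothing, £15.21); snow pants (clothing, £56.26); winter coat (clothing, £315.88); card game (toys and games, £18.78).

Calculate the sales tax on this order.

£31.53

T-shirt £15.21: clothing, under £250.00 → 1% → £0.1521
Snow pants £56.26: clothing, under £250.00 → 1% → £0.5626
Winter coat £315.88: clothing, £250.00 or more → 9.25% → £29.2189
Card game £18.78: toys and games → 8.5% → £1.5963
Unrounded tax sum = £31.5299 → £31.53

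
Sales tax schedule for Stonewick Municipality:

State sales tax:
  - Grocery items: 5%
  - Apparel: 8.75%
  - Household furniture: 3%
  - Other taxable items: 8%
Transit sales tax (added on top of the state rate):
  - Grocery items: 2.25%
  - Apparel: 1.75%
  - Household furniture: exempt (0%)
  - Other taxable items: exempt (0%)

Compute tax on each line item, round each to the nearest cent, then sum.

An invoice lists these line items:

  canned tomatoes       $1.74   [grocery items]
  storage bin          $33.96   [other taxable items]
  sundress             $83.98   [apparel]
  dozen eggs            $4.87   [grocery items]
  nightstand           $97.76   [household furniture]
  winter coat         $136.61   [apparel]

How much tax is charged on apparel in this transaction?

Sundress $83.98: apparel → 8.75% + 1.75% transit = 10.5% → $8.82
Winter coat $136.61: apparel → 8.75% + 1.75% transit = 10.5% → $14.34
Tax on apparel = $8.82 + $14.34 = $23.16

$23.16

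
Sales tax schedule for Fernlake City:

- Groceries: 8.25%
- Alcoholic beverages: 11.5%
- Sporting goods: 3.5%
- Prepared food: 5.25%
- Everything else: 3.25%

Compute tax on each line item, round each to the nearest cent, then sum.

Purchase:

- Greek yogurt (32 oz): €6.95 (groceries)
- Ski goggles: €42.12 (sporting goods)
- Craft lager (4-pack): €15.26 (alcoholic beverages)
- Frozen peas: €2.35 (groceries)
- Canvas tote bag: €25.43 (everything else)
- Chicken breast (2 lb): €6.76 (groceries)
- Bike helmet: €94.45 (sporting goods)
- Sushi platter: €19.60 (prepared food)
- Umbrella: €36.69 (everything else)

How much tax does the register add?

Greek yogurt (32 oz) €6.95: groceries → 8.25% → €0.57
Ski goggles €42.12: sporting goods → 3.5% → €1.47
Craft lager (4-pack) €15.26: alcoholic beverages → 11.5% → €1.75
Frozen peas €2.35: groceries → 8.25% → €0.19
Canvas tote bag €25.43: everything else → 3.25% → €0.83
Chicken breast (2 lb) €6.76: groceries → 8.25% → €0.56
Bike helmet €94.45: sporting goods → 3.5% → €3.31
Sushi platter €19.60: prepared food → 5.25% → €1.03
Umbrella €36.69: everything else → 3.25% → €1.19
Total tax = €0.57 + €1.47 + €1.75 + €0.19 + €0.83 + €0.56 + €3.31 + €1.03 + €1.19 = €10.90

€10.90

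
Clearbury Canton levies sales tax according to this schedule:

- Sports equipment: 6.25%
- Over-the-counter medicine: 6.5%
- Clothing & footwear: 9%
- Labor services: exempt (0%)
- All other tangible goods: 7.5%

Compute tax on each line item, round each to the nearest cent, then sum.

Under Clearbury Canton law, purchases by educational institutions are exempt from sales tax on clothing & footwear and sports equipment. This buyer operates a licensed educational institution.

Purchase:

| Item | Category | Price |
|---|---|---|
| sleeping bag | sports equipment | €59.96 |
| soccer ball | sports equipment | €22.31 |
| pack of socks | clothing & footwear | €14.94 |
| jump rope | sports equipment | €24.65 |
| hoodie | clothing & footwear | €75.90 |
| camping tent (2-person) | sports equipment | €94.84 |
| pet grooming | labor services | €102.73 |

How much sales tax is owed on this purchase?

€0.00

Sleeping bag €59.96: sports equipment, buyer-exempt → 0% → €0.00
Soccer ball €22.31: sports equipment, buyer-exempt → 0% → €0.00
Pack of socks €14.94: clothing & footwear, buyer-exempt → 0% → €0.00
Jump rope €24.65: sports equipment, buyer-exempt → 0% → €0.00
Hoodie €75.90: clothing & footwear, buyer-exempt → 0% → €0.00
Camping tent (2-person) €94.84: sports equipment, buyer-exempt → 0% → €0.00
Pet grooming €102.73: labor services → 0% → €0.00
Total tax = €0.00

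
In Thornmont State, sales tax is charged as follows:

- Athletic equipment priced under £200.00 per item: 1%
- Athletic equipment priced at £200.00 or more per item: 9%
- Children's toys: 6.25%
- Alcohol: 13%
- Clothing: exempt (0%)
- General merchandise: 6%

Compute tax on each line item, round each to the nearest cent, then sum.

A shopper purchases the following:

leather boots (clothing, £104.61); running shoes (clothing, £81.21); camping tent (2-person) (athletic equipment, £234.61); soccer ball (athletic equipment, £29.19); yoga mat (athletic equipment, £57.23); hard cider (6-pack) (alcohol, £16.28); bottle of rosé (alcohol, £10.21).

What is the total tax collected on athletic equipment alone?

Camping tent (2-person) £234.61: athletic equipment, £200.00 or more → 9% → £21.11
Soccer ball £29.19: athletic equipment, under £200.00 → 1% → £0.29
Yoga mat £57.23: athletic equipment, under £200.00 → 1% → £0.57
Tax on athletic equipment = £21.11 + £0.29 + £0.57 = £21.97

£21.97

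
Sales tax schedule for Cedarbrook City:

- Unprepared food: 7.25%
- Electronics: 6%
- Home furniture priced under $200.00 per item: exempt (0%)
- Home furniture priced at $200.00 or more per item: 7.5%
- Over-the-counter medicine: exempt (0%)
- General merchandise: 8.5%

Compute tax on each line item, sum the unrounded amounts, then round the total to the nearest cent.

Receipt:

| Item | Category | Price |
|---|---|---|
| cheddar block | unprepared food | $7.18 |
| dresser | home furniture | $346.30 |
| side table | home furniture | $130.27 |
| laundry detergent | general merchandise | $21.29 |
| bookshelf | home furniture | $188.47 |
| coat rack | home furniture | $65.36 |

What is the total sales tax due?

Cheddar block $7.18: unprepared food → 7.25% → $0.52055
Dresser $346.30: home furniture, $200.00 or more → 7.5% → $25.9725
Side table $130.27: home furniture, under $200.00 → 0% → $0.00
Laundry detergent $21.29: general merchandise → 8.5% → $1.80965
Bookshelf $188.47: home furniture, under $200.00 → 0% → $0.00
Coat rack $65.36: home furniture, under $200.00 → 0% → $0.00
Unrounded tax sum = $28.3027 → $28.30

$28.30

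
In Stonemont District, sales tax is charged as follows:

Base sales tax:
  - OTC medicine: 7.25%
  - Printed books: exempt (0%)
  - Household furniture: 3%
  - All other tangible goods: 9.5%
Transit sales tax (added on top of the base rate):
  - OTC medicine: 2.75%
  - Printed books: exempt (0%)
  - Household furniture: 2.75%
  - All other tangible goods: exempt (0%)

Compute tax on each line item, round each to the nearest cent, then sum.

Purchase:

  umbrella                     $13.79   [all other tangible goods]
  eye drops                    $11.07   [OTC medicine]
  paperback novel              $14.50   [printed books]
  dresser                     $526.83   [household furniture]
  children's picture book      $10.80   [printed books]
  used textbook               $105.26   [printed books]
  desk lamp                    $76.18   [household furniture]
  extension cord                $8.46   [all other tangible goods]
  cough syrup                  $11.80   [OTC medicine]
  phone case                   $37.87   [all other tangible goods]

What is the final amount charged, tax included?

$859.23

Umbrella $13.79: all other tangible goods → 9.5% + 0% transit = 9.5% → $1.31
Eye drops $11.07: OTC medicine → 7.25% + 2.75% transit = 10% → $1.11
Paperback novel $14.50: printed books → 0% + 0% transit = 0% → $0.00
Dresser $526.83: household furniture → 3% + 2.75% transit = 5.75% → $30.29
Children's picture book $10.80: printed books → 0% + 0% transit = 0% → $0.00
Used textbook $105.26: printed books → 0% + 0% transit = 0% → $0.00
Desk lamp $76.18: household furniture → 3% + 2.75% transit = 5.75% → $4.38
Extension cord $8.46: all other tangible goods → 9.5% + 0% transit = 9.5% → $0.80
Cough syrup $11.80: OTC medicine → 7.25% + 2.75% transit = 10% → $1.18
Phone case $37.87: all other tangible goods → 9.5% + 0% transit = 9.5% → $3.60
Subtotal = $816.56; tax = $42.67; total due = $859.23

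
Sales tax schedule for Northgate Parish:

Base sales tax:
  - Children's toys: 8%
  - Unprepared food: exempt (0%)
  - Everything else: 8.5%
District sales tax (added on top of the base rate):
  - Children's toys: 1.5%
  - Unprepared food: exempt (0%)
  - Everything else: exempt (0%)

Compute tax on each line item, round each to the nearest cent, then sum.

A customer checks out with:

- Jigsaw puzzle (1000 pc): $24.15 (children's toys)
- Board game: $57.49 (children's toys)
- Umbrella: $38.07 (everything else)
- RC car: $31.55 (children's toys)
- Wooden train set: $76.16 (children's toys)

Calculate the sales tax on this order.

Jigsaw puzzle (1000 pc) $24.15: children's toys → 8% + 1.5% district = 9.5% → $2.29
Board game $57.49: children's toys → 8% + 1.5% district = 9.5% → $5.46
Umbrella $38.07: everything else → 8.5% + 0% district = 8.5% → $3.24
RC car $31.55: children's toys → 8% + 1.5% district = 9.5% → $3.00
Wooden train set $76.16: children's toys → 8% + 1.5% district = 9.5% → $7.24
Total tax = $2.29 + $5.46 + $3.24 + $3.00 + $7.24 = $21.23

$21.23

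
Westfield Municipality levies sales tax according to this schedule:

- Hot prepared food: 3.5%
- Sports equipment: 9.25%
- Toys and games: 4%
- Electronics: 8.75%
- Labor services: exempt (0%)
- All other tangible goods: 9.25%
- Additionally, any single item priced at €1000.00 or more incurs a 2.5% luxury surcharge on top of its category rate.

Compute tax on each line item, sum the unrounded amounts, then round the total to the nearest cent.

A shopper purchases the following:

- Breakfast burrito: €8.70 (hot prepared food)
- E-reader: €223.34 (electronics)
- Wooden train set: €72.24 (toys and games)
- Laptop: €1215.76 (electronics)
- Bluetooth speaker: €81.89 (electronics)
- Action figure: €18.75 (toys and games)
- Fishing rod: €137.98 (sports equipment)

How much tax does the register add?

€180.19

Breakfast burrito €8.70: hot prepared food → 3.5% → €0.3045
E-reader €223.34: electronics → 8.75% → €19.54225
Wooden train set €72.24: toys and games → 4% → €2.8896
Laptop €1215.76: electronics → 8.75% + 2.5% surcharge = 11.25% → €136.773
Bluetooth speaker €81.89: electronics → 8.75% → €7.165375
Action figure €18.75: toys and games → 4% → €0.75
Fishing rod €137.98: sports equipment → 9.25% → €12.76315
Unrounded tax sum = €180.187875 → €180.19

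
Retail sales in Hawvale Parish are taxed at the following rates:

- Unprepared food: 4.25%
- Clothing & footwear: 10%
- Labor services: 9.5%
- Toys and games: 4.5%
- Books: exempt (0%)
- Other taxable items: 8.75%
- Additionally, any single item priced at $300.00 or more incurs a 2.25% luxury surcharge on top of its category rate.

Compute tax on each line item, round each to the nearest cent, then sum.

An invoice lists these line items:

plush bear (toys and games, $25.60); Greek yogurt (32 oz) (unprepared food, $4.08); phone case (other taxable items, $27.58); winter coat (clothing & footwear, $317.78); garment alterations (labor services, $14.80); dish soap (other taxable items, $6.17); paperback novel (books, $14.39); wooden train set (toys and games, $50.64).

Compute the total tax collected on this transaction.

Plush bear $25.60: toys and games → 4.5% → $1.15
Greek yogurt (32 oz) $4.08: unprepared food → 4.25% → $0.17
Phone case $27.58: other taxable items → 8.75% → $2.41
Winter coat $317.78: clothing & footwear → 10% + 2.25% surcharge = 12.25% → $38.93
Garment alterations $14.80: labor services → 9.5% → $1.41
Dish soap $6.17: other taxable items → 8.75% → $0.54
Paperback novel $14.39: books → 0% → $0.00
Wooden train set $50.64: toys and games → 4.5% → $2.28
Total tax = $1.15 + $0.17 + $2.41 + $38.93 + $1.41 + $0.54 + $2.28 = $46.89

$46.89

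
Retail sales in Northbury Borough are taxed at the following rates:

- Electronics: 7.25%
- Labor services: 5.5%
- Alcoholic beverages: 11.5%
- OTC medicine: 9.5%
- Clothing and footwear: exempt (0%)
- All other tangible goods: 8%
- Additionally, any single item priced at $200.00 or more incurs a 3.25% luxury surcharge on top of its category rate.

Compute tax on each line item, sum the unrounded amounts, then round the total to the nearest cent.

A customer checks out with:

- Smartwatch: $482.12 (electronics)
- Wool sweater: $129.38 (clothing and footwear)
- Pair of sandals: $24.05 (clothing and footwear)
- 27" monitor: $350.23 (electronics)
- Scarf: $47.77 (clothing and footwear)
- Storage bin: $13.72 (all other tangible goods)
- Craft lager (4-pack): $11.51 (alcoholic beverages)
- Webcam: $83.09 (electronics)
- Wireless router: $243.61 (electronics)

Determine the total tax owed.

$121.42

Smartwatch $482.12: electronics → 7.25% + 3.25% surcharge = 10.5% → $50.6226
Wool sweater $129.38: clothing and footwear → 0% → $0.00
Pair of sandals $24.05: clothing and footwear → 0% → $0.00
27" monitor $350.23: electronics → 7.25% + 3.25% surcharge = 10.5% → $36.77415
Scarf $47.77: clothing and footwear → 0% → $0.00
Storage bin $13.72: all other tangible goods → 8% → $1.0976
Craft lager (4-pack) $11.51: alcoholic beverages → 11.5% → $1.32365
Webcam $83.09: electronics → 7.25% → $6.024025
Wireless router $243.61: electronics → 7.25% + 3.25% surcharge = 10.5% → $25.57905
Unrounded tax sum = $121.421075 → $121.42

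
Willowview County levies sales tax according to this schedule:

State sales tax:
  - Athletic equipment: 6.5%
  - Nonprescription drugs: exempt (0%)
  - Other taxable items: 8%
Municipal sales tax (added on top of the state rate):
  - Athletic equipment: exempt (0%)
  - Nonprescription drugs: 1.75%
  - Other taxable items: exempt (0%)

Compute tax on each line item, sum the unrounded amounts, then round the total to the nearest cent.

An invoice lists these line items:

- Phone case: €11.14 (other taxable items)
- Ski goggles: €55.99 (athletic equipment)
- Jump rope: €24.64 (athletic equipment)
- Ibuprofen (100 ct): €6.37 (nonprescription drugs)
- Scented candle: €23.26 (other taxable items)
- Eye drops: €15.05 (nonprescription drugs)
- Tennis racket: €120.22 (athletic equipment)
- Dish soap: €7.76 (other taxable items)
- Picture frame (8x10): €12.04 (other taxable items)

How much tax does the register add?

€17.77

Phone case €11.14: other taxable items → 8% + 0% municipal = 8% → €0.8912
Ski goggles €55.99: athletic equipment → 6.5% + 0% municipal = 6.5% → €3.63935
Jump rope €24.64: athletic equipment → 6.5% + 0% municipal = 6.5% → €1.6016
Ibuprofen (100 ct) €6.37: nonprescription drugs → 0% + 1.75% municipal = 1.75% → €0.111475
Scented candle €23.26: other taxable items → 8% + 0% municipal = 8% → €1.8608
Eye drops €15.05: nonprescription drugs → 0% + 1.75% municipal = 1.75% → €0.263375
Tennis racket €120.22: athletic equipment → 6.5% + 0% municipal = 6.5% → €7.8143
Dish soap €7.76: other taxable items → 8% + 0% municipal = 8% → €0.6208
Picture frame (8x10) €12.04: other taxable items → 8% + 0% municipal = 8% → €0.9632
Unrounded tax sum = €17.7661 → €17.77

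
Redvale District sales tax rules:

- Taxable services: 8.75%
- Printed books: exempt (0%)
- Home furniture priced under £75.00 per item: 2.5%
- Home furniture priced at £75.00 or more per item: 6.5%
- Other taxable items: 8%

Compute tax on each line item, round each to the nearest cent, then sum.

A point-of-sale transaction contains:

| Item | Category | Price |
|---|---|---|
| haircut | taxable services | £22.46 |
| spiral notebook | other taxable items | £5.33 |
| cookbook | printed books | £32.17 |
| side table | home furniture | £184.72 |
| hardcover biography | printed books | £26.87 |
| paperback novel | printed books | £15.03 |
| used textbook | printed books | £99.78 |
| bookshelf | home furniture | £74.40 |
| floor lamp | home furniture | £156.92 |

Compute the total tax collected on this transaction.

£26.47

Haircut £22.46: taxable services → 8.75% → £1.97
Spiral notebook £5.33: other taxable items → 8% → £0.43
Cookbook £32.17: printed books → 0% → £0.00
Side table £184.72: home furniture, £75.00 or more → 6.5% → £12.01
Hardcover biography £26.87: printed books → 0% → £0.00
Paperback novel £15.03: printed books → 0% → £0.00
Used textbook £99.78: printed books → 0% → £0.00
Bookshelf £74.40: home furniture, under £75.00 → 2.5% → £1.86
Floor lamp £156.92: home furniture, £75.00 or more → 6.5% → £10.20
Total tax = £1.97 + £0.43 + £12.01 + £1.86 + £10.20 = £26.47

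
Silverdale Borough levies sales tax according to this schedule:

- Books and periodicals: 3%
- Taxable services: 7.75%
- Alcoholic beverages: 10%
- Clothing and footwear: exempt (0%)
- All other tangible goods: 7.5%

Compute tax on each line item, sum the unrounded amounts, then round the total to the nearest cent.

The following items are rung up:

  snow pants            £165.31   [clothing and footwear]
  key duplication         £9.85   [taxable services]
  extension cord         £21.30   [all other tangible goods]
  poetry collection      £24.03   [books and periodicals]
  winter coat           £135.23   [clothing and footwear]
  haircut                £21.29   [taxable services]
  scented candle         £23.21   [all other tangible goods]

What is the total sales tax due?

£6.47

Snow pants £165.31: clothing and footwear → 0% → £0.00
Key duplication £9.85: taxable services → 7.75% → £0.763375
Extension cord £21.30: all other tangible goods → 7.5% → £1.5975
Poetry collection £24.03: books and periodicals → 3% → £0.7209
Winter coat £135.23: clothing and footwear → 0% → £0.00
Haircut £21.29: taxable services → 7.75% → £1.649975
Scented candle £23.21: all other tangible goods → 7.5% → £1.74075
Unrounded tax sum = £6.4725 → £6.47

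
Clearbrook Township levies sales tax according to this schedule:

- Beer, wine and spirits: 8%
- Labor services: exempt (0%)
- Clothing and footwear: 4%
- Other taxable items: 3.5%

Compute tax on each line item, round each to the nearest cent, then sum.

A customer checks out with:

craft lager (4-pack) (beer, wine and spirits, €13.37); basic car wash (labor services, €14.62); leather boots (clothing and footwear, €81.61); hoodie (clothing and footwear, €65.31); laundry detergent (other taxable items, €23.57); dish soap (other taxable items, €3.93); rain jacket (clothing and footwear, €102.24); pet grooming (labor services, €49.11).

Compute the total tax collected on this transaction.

€11.99

Craft lager (4-pack) €13.37: beer, wine and spirits → 8% → €1.07
Basic car wash €14.62: labor services → 0% → €0.00
Leather boots €81.61: clothing and footwear → 4% → €3.26
Hoodie €65.31: clothing and footwear → 4% → €2.61
Laundry detergent €23.57: other taxable items → 3.5% → €0.82
Dish soap €3.93: other taxable items → 3.5% → €0.14
Rain jacket €102.24: clothing and footwear → 4% → €4.09
Pet grooming €49.11: labor services → 0% → €0.00
Total tax = €1.07 + €3.26 + €2.61 + €0.82 + €0.14 + €4.09 = €11.99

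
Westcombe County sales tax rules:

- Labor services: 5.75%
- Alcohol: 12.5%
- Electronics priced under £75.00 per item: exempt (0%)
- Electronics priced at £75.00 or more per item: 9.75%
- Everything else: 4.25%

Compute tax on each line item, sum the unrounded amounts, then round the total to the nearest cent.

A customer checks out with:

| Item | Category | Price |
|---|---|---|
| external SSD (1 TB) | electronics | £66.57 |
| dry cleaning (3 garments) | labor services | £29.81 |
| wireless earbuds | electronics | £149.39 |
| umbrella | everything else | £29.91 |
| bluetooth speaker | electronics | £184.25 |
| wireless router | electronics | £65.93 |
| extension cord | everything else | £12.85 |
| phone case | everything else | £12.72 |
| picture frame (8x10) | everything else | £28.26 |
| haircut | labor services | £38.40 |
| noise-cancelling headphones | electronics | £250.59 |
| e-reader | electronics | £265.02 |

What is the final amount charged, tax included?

£1223.98

External SSD (1 TB) £66.57: electronics, under £75.00 → 0% → £0.00
Dry cleaning (3 garments) £29.81: labor services → 5.75% → £1.714075
Wireless earbuds £149.39: electronics, £75.00 or more → 9.75% → £14.565525
Umbrella £29.91: everything else → 4.25% → £1.271175
Bluetooth speaker £184.25: electronics, £75.00 or more → 9.75% → £17.964375
Wireless router £65.93: electronics, under £75.00 → 0% → £0.00
Extension cord £12.85: everything else → 4.25% → £0.546125
Phone case £12.72: everything else → 4.25% → £0.5406
Picture frame (8x10) £28.26: everything else → 4.25% → £1.20105
Haircut £38.40: labor services → 5.75% → £2.208
Noise-cancelling headphones £250.59: electronics, £75.00 or more → 9.75% → £24.432525
E-reader £265.02: electronics, £75.00 or more → 9.75% → £25.83945
Subtotal = £1133.70; unrounded tax = £90.2829 → £90.28; total due = £1223.98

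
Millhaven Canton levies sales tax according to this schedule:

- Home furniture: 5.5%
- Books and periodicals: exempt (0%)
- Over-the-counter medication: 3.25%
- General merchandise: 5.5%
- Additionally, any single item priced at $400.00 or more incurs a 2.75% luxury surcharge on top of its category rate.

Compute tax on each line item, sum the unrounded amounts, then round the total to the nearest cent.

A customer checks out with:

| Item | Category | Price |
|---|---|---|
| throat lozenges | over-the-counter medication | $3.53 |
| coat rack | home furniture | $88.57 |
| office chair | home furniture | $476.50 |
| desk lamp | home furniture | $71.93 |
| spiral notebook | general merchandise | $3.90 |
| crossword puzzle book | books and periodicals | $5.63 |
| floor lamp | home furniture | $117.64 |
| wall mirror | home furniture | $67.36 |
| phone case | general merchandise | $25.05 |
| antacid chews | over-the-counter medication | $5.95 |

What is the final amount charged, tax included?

Throat lozenges $3.53: over-the-counter medication → 3.25% → $0.114725
Coat rack $88.57: home furniture → 5.5% → $4.87135
Office chair $476.50: home furniture → 5.5% + 2.75% surcharge = 8.25% → $39.31125
Desk lamp $71.93: home furniture → 5.5% → $3.95615
Spiral notebook $3.90: general merchandise → 5.5% → $0.2145
Crossword puzzle book $5.63: books and periodicals → 0% → $0.00
Floor lamp $117.64: home furniture → 5.5% → $6.4702
Wall mirror $67.36: home furniture → 5.5% → $3.7048
Phone case $25.05: general merchandise → 5.5% → $1.37775
Antacid chews $5.95: over-the-counter medication → 3.25% → $0.193375
Subtotal = $866.06; unrounded tax = $60.2141 → $60.21; total due = $926.27

$926.27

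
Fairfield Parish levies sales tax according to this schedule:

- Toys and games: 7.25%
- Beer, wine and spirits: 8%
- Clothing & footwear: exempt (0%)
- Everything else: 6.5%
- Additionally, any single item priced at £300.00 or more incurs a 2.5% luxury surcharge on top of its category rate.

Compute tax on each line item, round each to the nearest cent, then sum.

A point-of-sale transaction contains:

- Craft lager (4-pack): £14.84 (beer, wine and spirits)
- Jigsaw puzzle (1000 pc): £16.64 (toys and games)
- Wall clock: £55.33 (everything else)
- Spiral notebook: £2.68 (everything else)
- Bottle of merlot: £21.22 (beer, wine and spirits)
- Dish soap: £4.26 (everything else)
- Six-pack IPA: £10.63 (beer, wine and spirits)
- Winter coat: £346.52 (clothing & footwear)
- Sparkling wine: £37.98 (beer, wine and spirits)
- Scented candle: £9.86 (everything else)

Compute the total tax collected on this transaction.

Craft lager (4-pack) £14.84: beer, wine and spirits → 8% → £1.19
Jigsaw puzzle (1000 pc) £16.64: toys and games → 7.25% → £1.21
Wall clock £55.33: everything else → 6.5% → £3.60
Spiral notebook £2.68: everything else → 6.5% → £0.17
Bottle of merlot £21.22: beer, wine and spirits → 8% → £1.70
Dish soap £4.26: everything else → 6.5% → £0.28
Six-pack IPA £10.63: beer, wine and spirits → 8% → £0.85
Winter coat £346.52: clothing & footwear → 0% + 2.5% surcharge = 2.5% → £8.66
Sparkling wine £37.98: beer, wine and spirits → 8% → £3.04
Scented candle £9.86: everything else → 6.5% → £0.64
Total tax = £1.19 + £1.21 + £3.60 + £0.17 + £1.70 + £0.28 + £0.85 + £8.66 + £3.04 + £0.64 = £21.34

£21.34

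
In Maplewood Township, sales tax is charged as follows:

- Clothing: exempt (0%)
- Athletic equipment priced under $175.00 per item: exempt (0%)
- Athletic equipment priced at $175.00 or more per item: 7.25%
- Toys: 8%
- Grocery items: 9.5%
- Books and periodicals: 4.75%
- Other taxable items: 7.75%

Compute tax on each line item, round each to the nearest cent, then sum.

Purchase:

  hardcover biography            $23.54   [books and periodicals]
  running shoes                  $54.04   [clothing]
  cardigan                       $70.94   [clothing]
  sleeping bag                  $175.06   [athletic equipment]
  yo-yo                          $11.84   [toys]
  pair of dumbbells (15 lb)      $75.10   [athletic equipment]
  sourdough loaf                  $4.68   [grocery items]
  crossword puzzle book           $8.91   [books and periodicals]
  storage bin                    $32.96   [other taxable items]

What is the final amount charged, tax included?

$475.24

Hardcover biography $23.54: books and periodicals → 4.75% → $1.12
Running shoes $54.04: clothing → 0% → $0.00
Cardigan $70.94: clothing → 0% → $0.00
Sleeping bag $175.06: athletic equipment, $175.00 or more → 7.25% → $12.69
Yo-yo $11.84: toys → 8% → $0.95
Pair of dumbbells (15 lb) $75.10: athletic equipment, under $175.00 → 0% → $0.00
Sourdough loaf $4.68: grocery items → 9.5% → $0.44
Crossword puzzle book $8.91: books and periodicals → 4.75% → $0.42
Storage bin $32.96: other taxable items → 7.75% → $2.55
Subtotal = $457.07; tax = $18.17; total due = $475.24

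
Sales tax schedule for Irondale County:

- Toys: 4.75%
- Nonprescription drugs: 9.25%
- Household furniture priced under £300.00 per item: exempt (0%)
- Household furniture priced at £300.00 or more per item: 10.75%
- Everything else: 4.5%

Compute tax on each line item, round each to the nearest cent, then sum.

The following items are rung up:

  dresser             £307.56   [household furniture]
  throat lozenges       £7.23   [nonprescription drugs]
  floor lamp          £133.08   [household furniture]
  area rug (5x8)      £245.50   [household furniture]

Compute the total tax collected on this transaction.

Dresser £307.56: household furniture, £300.00 or more → 10.75% → £33.06
Throat lozenges £7.23: nonprescription drugs → 9.25% → £0.67
Floor lamp £133.08: household furniture, under £300.00 → 0% → £0.00
Area rug (5x8) £245.50: household furniture, under £300.00 → 0% → £0.00
Total tax = £33.06 + £0.67 = £33.73

£33.73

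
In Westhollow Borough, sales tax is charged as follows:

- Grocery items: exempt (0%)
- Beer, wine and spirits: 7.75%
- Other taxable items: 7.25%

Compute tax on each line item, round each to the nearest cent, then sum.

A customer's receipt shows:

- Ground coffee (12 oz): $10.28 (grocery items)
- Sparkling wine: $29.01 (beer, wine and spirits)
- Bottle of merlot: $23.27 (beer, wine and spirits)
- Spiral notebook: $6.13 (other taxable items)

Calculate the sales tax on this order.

$4.49

Ground coffee (12 oz) $10.28: grocery items → 0% → $0.00
Sparkling wine $29.01: beer, wine and spirits → 7.75% → $2.25
Bottle of merlot $23.27: beer, wine and spirits → 7.75% → $1.80
Spiral notebook $6.13: other taxable items → 7.25% → $0.44
Total tax = $2.25 + $1.80 + $0.44 = $4.49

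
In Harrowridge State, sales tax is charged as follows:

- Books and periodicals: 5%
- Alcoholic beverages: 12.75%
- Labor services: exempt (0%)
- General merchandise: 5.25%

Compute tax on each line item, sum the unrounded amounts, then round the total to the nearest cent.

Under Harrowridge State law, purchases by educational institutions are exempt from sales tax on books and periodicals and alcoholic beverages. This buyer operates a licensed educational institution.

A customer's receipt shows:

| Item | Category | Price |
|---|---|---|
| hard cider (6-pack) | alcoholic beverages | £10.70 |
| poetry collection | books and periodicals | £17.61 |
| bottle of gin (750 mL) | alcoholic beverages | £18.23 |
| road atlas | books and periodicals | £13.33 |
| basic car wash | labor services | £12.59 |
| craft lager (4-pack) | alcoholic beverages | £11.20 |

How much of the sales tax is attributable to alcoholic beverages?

Hard cider (6-pack) £10.70: alcoholic beverages, buyer-exempt → 0% → £0.00
Bottle of gin (750 mL) £18.23: alcoholic beverages, buyer-exempt → 0% → £0.00
Craft lager (4-pack) £11.20: alcoholic beverages, buyer-exempt → 0% → £0.00
Tax on alcoholic beverages: unrounded sum = £0.00 → £0.00

£0.00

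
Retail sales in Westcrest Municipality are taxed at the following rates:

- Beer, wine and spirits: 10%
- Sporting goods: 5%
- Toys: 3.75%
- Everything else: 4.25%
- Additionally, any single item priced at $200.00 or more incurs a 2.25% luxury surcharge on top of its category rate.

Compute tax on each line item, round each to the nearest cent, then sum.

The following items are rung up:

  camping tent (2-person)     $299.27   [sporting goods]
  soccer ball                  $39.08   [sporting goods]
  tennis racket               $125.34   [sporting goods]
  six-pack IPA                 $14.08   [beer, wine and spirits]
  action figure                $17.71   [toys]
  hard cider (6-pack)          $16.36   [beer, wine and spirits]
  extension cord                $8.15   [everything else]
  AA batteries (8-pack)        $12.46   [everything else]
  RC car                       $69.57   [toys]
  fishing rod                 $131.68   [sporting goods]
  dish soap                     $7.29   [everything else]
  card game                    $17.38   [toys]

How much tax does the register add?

Camping tent (2-person) $299.27: sporting goods → 5% + 2.25% surcharge = 7.25% → $21.70
Soccer ball $39.08: sporting goods → 5% → $1.95
Tennis racket $125.34: sporting goods → 5% → $6.27
Six-pack IPA $14.08: beer, wine and spirits → 10% → $1.41
Action figure $17.71: toys → 3.75% → $0.66
Hard cider (6-pack) $16.36: beer, wine and spirits → 10% → $1.64
Extension cord $8.15: everything else → 4.25% → $0.35
AA batteries (8-pack) $12.46: everything else → 4.25% → $0.53
RC car $69.57: toys → 3.75% → $2.61
Fishing rod $131.68: sporting goods → 5% → $6.58
Dish soap $7.29: everything else → 4.25% → $0.31
Card game $17.38: toys → 3.75% → $0.65
Total tax = $21.70 + $1.95 + $6.27 + $1.41 + $0.66 + $1.64 + $0.35 + $0.53 + $2.61 + $6.58 + $0.31 + $0.65 = $44.66

$44.66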